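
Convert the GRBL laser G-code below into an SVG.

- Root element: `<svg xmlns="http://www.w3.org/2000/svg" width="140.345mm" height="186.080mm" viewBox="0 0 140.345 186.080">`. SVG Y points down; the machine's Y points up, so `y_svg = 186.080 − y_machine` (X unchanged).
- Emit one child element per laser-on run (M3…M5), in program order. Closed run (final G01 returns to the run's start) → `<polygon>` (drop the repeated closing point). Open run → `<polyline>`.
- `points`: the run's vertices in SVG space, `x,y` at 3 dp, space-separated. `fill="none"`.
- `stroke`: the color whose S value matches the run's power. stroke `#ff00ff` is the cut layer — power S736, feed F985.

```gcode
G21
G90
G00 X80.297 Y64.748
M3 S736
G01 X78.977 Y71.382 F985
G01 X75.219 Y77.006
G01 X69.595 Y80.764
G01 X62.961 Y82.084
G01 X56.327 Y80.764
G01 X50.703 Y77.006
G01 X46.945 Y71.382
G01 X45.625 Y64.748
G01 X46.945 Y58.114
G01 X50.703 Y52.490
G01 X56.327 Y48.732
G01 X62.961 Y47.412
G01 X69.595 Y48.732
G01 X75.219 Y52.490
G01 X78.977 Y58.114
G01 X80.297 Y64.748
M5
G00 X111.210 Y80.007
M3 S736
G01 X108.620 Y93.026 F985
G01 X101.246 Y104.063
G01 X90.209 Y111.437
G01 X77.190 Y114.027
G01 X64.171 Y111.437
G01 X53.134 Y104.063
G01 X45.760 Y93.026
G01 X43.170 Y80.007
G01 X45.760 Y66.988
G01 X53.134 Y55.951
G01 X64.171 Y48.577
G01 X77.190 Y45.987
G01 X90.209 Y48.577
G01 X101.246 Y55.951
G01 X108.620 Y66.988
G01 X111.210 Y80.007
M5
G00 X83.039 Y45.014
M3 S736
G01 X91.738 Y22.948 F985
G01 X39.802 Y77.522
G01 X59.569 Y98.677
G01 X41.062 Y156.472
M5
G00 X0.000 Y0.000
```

y_svg = 186.080 − y_m. Every run uses S736, so all elements get stroke `#ff00ff` (cut).

[1] closed run; points: 80.297,121.332 78.977,114.698 75.219,109.074 69.595,105.316 62.961,103.996 56.327,105.316 50.703,109.074 46.945,114.698 45.625,121.332 46.945,127.966 50.703,133.590 56.327,137.348 62.961,138.668 69.595,137.348 75.219,133.590 78.977,127.966

[2] closed run; points: 111.210,106.073 108.620,93.054 101.246,82.017 90.209,74.643 77.190,72.053 64.171,74.643 53.134,82.017 45.760,93.054 43.170,106.073 45.760,119.092 53.134,130.129 64.171,137.503 77.190,140.093 90.209,137.503 101.246,130.129 108.620,119.092

[3] open run; points: 83.039,141.066 91.738,163.132 39.802,108.558 59.569,87.403 41.062,29.608

<svg xmlns="http://www.w3.org/2000/svg" width="140.345mm" height="186.080mm" viewBox="0 0 140.345 186.080">
  <polygon points="80.297,121.332 78.977,114.698 75.219,109.074 69.595,105.316 62.961,103.996 56.327,105.316 50.703,109.074 46.945,114.698 45.625,121.332 46.945,127.966 50.703,133.590 56.327,137.348 62.961,138.668 69.595,137.348 75.219,133.590 78.977,127.966" fill="none" stroke="#ff00ff"/>
  <polygon points="111.210,106.073 108.620,93.054 101.246,82.017 90.209,74.643 77.190,72.053 64.171,74.643 53.134,82.017 45.760,93.054 43.170,106.073 45.760,119.092 53.134,130.129 64.171,137.503 77.190,140.093 90.209,137.503 101.246,130.129 108.620,119.092" fill="none" stroke="#ff00ff"/>
  <polyline points="83.039,141.066 91.738,163.132 39.802,108.558 59.569,87.403 41.062,29.608" fill="none" stroke="#ff00ff"/>
</svg>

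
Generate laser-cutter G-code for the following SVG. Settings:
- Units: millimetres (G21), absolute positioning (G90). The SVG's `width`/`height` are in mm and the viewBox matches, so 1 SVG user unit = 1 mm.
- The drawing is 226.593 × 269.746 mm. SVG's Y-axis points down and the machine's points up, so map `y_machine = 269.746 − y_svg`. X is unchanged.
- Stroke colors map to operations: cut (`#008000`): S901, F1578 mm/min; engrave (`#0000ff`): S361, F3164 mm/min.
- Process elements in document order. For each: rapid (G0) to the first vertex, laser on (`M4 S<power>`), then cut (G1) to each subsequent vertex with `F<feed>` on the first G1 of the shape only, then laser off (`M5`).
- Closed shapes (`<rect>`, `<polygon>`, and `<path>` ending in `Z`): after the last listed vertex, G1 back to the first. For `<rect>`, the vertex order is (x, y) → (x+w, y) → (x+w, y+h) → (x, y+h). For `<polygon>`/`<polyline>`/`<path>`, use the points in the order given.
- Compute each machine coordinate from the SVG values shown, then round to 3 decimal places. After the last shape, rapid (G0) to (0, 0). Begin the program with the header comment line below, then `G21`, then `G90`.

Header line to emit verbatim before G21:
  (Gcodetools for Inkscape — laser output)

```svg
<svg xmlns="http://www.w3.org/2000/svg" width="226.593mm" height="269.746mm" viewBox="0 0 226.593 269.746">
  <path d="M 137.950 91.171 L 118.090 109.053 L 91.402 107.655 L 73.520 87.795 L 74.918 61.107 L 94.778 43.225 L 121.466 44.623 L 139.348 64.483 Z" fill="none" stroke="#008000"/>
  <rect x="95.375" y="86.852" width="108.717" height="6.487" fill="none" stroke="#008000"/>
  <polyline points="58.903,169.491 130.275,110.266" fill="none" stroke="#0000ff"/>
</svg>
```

Since the viewBox matches the mm dimensions, user units are millimetres directly. The only transform is the Y-flip y_m = 269.746 − y_svg.

Shape 1 is a regular polygon drawn with `<path>`. Its stroke #008000 means cut at S901, F1578. After flipping Y the toolpath is (137.950,178.575) → (118.090,160.693) → (91.402,162.091) → (73.520,181.951) → (74.918,208.639) → (94.778,226.521) → (121.466,225.123) → (139.348,205.263) → (137.950,178.575), returning to the start.

Shape 2 is a rectangle drawn with `<rect>`. Its stroke #008000 means cut at S901, F1578. After flipping Y the toolpath is (95.375,182.894) → (204.092,182.894) → (204.092,176.407) → (95.375,176.407) → (95.375,182.894), returning to the start.

Shape 3 is a line segment drawn with `<polyline>`. Its stroke #0000ff means engrave at S361, F3164. After flipping Y the toolpath is (58.903,100.255) → (130.275,159.480).

(Gcodetools for Inkscape — laser output)
G21
G90
G0 X137.950 Y178.575
M4 S901
G1 X118.090 Y160.693 F1578
G1 X91.402 Y162.091
G1 X73.520 Y181.951
G1 X74.918 Y208.639
G1 X94.778 Y226.521
G1 X121.466 Y225.123
G1 X139.348 Y205.263
G1 X137.950 Y178.575
M5
G0 X95.375 Y182.894
M4 S901
G1 X204.092 Y182.894 F1578
G1 X204.092 Y176.407
G1 X95.375 Y176.407
G1 X95.375 Y182.894
M5
G0 X58.903 Y100.255
M4 S361
G1 X130.275 Y159.480 F3164
M5
G0 X0.000 Y0.000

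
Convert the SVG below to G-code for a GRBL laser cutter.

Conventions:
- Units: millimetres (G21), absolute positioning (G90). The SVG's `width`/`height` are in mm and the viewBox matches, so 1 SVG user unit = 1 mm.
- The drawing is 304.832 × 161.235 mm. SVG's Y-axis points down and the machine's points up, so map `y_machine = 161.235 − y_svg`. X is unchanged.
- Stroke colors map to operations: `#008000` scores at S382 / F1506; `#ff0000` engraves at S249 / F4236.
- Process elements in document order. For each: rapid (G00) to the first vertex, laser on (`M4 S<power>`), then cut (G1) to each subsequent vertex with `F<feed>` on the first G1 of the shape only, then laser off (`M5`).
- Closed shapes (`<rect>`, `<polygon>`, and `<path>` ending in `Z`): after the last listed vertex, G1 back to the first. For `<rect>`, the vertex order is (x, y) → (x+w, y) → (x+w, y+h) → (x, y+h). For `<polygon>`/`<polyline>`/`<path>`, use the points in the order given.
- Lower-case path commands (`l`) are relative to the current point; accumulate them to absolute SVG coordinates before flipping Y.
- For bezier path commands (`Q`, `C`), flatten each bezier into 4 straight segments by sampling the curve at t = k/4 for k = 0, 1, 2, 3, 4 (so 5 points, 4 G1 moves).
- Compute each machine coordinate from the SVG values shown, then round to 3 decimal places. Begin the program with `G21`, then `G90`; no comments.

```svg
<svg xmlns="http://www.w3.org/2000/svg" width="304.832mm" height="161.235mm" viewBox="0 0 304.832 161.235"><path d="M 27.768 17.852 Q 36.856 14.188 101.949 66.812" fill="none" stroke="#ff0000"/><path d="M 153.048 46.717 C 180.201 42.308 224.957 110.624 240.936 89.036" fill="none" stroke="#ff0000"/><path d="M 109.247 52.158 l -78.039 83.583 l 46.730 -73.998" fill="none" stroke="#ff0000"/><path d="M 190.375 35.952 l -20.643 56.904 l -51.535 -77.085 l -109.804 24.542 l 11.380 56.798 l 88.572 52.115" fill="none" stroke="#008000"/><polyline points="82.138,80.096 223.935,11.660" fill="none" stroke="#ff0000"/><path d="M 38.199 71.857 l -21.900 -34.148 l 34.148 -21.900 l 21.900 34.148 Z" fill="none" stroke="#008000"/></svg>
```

G21
G90
G00 X27.768 Y143.383
M4 S249
G1 X35.812 Y141.697 F4236
G1 X50.857 Y132.975
G1 X72.903 Y117.217
G1 X101.949 Y94.423
M5
G00 X153.048 Y114.518
M4 S249
G1 X175.989 Y106.730 F4236
G1 X201.182 Y86.916
G1 X224.281 Y70.324
G1 X240.936 Y72.199
M5
G00 X109.247 Y109.077
M4 S249
G1 X31.208 Y25.494 F4236
G1 X77.938 Y99.492
M5
G00 X190.375 Y125.283
M4 S382
G1 X169.732 Y68.379 F1506
G1 X118.197 Y145.464
G1 X8.393 Y120.922
G1 X19.773 Y64.124
G1 X108.345 Y12.009
M5
G00 X82.138 Y81.139
M4 S249
G1 X223.935 Y149.575 F4236
M5
G00 X38.199 Y89.378
M4 S382
G1 X16.299 Y123.526 F1506
G1 X50.447 Y145.426
G1 X72.347 Y111.278
G1 X38.199 Y89.378
M5

viewBox `0 0 304.832 161.235` with mm width/height → 1 unit = 1 mm. Flip: y_m = 161.235 − y_svg.

**Shape 1** — `<path>` quadratic bezier, stroke `#ff0000` → engrave (S249, F4236). Control points (SVG): P0=(27.768,17.852), P1=(36.856,14.188), P2=(101.949,66.812); sampled at t=k/4. Machine vertices: (27.768,143.383) → (35.812,141.697) → (50.857,132.975) → (72.903,117.217) → (101.949,94.423). Open path.

**Shape 2** — `<path>` cubic bezier, stroke `#ff0000` → engrave (S249, F4236). Control points (SVG): P0=(153.048,46.717), P1=(180.201,42.308), P2=(224.957,110.624), P3=(240.936,89.036); sampled at t=k/4. Machine vertices: (153.048,114.518) → (175.989,106.730) → (201.182,86.916) → (224.281,70.324) → (240.936,72.199). Open path.

**Shape 3** — `<path>` open polyline, stroke `#ff0000` → engrave (S249, F4236). Machine vertices: (109.247,109.077) → (31.208,25.494) → (77.938,99.492). Open path.

**Shape 4** — `<path>` open polyline, stroke `#008000` → score (S382, F1506). Machine vertices: (190.375,125.283) → (169.732,68.379) → (118.197,145.464) → (8.393,120.922) → (19.773,64.124) → (108.345,12.009). Open path.

**Shape 5** — `<polyline>` line segment, stroke `#ff0000` → engrave (S249, F4236). Machine vertices: (82.138,81.139) → (223.935,149.575). Open path.

**Shape 6** — `<path>` regular polygon, stroke `#008000` → score (S382, F1506). Machine vertices: (38.199,89.378) → (16.299,123.526) → (50.447,145.426) → (72.347,111.278) → (38.199,89.378). Closed: final G1 returns to the first vertex.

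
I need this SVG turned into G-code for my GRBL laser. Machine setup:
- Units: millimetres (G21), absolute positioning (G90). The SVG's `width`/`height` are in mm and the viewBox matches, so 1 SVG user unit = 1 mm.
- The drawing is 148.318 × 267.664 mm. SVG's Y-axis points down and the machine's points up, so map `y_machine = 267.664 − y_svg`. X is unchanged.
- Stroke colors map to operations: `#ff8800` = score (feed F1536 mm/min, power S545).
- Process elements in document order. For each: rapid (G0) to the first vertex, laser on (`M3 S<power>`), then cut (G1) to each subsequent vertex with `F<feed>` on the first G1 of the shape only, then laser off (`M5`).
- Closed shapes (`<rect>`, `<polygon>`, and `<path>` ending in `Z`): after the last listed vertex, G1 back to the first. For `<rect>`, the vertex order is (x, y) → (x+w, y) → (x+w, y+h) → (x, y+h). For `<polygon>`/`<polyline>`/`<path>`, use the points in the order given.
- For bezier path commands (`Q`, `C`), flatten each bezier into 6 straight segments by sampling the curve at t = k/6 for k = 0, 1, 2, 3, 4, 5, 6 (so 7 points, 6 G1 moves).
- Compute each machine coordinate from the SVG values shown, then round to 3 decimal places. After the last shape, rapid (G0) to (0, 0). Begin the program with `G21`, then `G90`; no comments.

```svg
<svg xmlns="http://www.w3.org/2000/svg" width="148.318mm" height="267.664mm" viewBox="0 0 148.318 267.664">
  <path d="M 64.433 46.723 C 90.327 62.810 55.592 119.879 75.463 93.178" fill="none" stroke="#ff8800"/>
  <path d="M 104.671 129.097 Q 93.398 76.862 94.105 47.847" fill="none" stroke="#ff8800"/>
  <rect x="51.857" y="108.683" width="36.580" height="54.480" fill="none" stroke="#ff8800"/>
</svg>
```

G21
G90
G0 X64.433 Y220.941
M3 S545
G1 X72.861 Y210.060 F1536
G1 X74.385 Y195.814
G1 X72.207 Y181.668
G1 X69.526 Y171.088
G1 X69.545 Y167.539
G1 X75.463 Y174.486
M5
G0 X104.671 Y138.567
M3 S545
G1 X101.246 Y155.334 F1536
G1 X98.487 Y170.810
G1 X96.393 Y184.997
G1 X94.965 Y197.894
G1 X94.202 Y209.500
G1 X94.105 Y219.817
M5
G0 X51.857 Y158.981
M3 S545
G1 X88.437 Y158.981 F1536
G1 X88.437 Y104.501
G1 X51.857 Y104.501
G1 X51.857 Y158.981
M5
G0 X0.000 Y0.000

Since the viewBox matches the mm dimensions, user units are millimetres directly. The only transform is the Y-flip y_m = 267.664 − y_svg.

Shape 1 is a cubic bezier drawn with `<path>`. Its stroke #ff8800 means score at S545, F1536. After flipping Y the toolpath is (64.433,220.941) → (72.861,210.060) → (74.385,195.814) → (72.207,181.668) → (69.526,171.088) → (69.545,167.539) → (75.463,174.486).

Shape 2 is a quadratic bezier drawn with `<path>`. Its stroke #ff8800 means score at S545, F1536. After flipping Y the toolpath is (104.671,138.567) → (101.246,155.334) → (98.487,170.810) → (96.393,184.997) → (94.965,197.894) → (94.202,209.500) → (94.105,219.817).

Shape 3 is a rectangle drawn with `<rect>`. Its stroke #ff8800 means score at S545, F1536. After flipping Y the toolpath is (51.857,158.981) → (88.437,158.981) → (88.437,104.501) → (51.857,104.501) → (51.857,158.981), returning to the start.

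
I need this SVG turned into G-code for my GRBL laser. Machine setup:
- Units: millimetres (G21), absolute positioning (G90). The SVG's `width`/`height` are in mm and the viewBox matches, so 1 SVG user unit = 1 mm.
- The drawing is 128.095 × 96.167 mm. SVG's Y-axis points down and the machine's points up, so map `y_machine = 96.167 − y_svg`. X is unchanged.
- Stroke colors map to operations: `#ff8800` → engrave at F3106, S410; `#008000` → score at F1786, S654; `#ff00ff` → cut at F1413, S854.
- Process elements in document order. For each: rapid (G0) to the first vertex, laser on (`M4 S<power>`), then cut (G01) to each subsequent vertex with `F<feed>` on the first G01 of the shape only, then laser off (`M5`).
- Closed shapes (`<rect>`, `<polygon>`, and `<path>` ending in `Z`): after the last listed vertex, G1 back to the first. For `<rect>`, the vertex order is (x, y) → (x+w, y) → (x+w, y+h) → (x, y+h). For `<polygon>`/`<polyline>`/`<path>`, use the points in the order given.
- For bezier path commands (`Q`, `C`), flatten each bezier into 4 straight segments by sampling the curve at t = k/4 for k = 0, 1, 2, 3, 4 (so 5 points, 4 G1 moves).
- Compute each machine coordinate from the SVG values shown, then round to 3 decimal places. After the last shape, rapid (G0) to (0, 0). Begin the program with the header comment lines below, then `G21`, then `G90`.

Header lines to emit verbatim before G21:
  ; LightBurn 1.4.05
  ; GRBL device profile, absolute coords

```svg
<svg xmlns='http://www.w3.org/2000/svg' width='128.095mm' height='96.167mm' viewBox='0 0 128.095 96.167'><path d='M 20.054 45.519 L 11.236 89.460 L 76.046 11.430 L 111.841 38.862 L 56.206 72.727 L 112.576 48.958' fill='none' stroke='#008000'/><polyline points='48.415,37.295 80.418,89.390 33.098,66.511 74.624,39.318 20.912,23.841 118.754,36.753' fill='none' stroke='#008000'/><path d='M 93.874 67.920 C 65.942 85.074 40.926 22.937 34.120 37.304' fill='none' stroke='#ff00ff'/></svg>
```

viewBox `0 0 128.095 96.167` with mm width/height → 1 unit = 1 mm. Flip: y_m = 96.167 − y_svg.

**Shape 1** — `<path>` open polyline, stroke `#008000` → score (S654, F1786). Machine vertices: (20.054,50.648) → (11.236,6.707) → (76.046,84.737) → (111.841,57.305) → (56.206,23.440) → (112.576,47.209). Open path.

**Shape 2** — `<polyline>` open polyline, stroke `#008000` → score (S654, F1786). Machine vertices: (48.415,58.872) → (80.418,6.777) → (33.098,29.656) → (74.624,56.849) → (20.912,72.326) → (118.754,59.414). Open path.

**Shape 3** — `<path>` cubic bezier, stroke `#ff00ff` → cut (S854, F1413). Control points (SVG): P0=(93.874,67.920), P1=(65.942,85.074), P2=(40.926,22.937), P3=(34.120,37.304); sampled at t=k/4. Machine vertices: (93.874,28.247) → (73.711,27.814) → (56.075,42.510) → (42.400,57.728) → (34.120,58.863). Open path.

; LightBurn 1.4.05
; GRBL device profile, absolute coords
G21
G90
G0 X20.054 Y50.648
M4 S654
G01 X11.236 Y6.707 F1786
G01 X76.046 Y84.737
G01 X111.841 Y57.305
G01 X56.206 Y23.440
G01 X112.576 Y47.209
M5
G0 X48.415 Y58.872
M4 S654
G01 X80.418 Y6.777 F1786
G01 X33.098 Y29.656
G01 X74.624 Y56.849
G01 X20.912 Y72.326
G01 X118.754 Y59.414
M5
G0 X93.874 Y28.247
M4 S854
G01 X73.711 Y27.814 F1413
G01 X56.075 Y42.510
G01 X42.400 Y57.728
G01 X34.120 Y58.863
M5
G0 X0.000 Y0.000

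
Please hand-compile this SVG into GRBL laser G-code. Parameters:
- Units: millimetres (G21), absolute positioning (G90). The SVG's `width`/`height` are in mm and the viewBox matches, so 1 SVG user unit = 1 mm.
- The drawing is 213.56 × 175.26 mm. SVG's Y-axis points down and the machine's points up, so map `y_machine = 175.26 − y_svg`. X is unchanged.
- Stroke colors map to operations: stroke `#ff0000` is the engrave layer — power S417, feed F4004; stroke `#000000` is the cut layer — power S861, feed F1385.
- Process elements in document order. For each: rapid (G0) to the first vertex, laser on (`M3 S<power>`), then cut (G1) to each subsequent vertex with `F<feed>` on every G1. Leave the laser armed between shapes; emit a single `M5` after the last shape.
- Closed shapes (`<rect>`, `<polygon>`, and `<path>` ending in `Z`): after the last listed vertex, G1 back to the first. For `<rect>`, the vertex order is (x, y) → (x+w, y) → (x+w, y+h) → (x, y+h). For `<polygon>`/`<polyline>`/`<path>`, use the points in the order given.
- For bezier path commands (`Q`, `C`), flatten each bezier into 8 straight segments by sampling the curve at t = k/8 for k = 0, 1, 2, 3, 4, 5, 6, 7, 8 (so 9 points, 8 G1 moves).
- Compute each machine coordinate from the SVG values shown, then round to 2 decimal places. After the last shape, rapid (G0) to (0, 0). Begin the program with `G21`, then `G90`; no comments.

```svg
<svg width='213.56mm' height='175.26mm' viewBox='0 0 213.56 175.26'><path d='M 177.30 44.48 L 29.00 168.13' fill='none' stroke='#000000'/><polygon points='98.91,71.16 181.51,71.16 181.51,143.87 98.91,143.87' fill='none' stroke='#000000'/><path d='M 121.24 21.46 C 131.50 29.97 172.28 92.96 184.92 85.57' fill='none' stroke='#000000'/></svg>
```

Since the viewBox matches the mm dimensions, user units are millimetres directly. The only transform is the Y-flip y_m = 175.26 − y_svg.

Shape 1 is a line segment drawn with `<path>`. Its stroke #000000 means cut at S861, F1385. After flipping Y the toolpath is (177.30,130.78) → (29.00,7.13).

Shape 2 is a rectangle drawn with `<polygon>`. Its stroke #000000 means cut at S861, F1385. After flipping Y the toolpath is (98.91,104.10) → (181.51,104.10) → (181.51,31.39) → (98.91,31.39) → (98.91,104.10), returning to the start.

Shape 3 is a cubic bezier drawn with `<path>`. Its stroke #000000 means cut at S861, F1385. After flipping Y the toolpath is (121.24,153.80) → (126.40,148.30) → (133.74,139.15) → (142.56,127.83) → (152.19,115.78) → (161.92,104.48) → (171.08,95.39) → (178.98,89.97) → (184.92,89.69).

G21
G90
G0 X177.30 Y130.78
M3 S861
G1 X29.00 Y7.13 F1385
G0 X98.91 Y104.10
M3 S861
G1 X181.51 Y104.10 F1385
G1 X181.51 Y31.39 F1385
G1 X98.91 Y31.39 F1385
G1 X98.91 Y104.10 F1385
G0 X121.24 Y153.80
M3 S861
G1 X126.40 Y148.30 F1385
G1 X133.74 Y139.15 F1385
G1 X142.56 Y127.83 F1385
G1 X152.19 Y115.78 F1385
G1 X161.92 Y104.48 F1385
G1 X171.08 Y95.39 F1385
G1 X178.98 Y89.97 F1385
G1 X184.92 Y89.69 F1385
M5
G0 X0.00 Y0.00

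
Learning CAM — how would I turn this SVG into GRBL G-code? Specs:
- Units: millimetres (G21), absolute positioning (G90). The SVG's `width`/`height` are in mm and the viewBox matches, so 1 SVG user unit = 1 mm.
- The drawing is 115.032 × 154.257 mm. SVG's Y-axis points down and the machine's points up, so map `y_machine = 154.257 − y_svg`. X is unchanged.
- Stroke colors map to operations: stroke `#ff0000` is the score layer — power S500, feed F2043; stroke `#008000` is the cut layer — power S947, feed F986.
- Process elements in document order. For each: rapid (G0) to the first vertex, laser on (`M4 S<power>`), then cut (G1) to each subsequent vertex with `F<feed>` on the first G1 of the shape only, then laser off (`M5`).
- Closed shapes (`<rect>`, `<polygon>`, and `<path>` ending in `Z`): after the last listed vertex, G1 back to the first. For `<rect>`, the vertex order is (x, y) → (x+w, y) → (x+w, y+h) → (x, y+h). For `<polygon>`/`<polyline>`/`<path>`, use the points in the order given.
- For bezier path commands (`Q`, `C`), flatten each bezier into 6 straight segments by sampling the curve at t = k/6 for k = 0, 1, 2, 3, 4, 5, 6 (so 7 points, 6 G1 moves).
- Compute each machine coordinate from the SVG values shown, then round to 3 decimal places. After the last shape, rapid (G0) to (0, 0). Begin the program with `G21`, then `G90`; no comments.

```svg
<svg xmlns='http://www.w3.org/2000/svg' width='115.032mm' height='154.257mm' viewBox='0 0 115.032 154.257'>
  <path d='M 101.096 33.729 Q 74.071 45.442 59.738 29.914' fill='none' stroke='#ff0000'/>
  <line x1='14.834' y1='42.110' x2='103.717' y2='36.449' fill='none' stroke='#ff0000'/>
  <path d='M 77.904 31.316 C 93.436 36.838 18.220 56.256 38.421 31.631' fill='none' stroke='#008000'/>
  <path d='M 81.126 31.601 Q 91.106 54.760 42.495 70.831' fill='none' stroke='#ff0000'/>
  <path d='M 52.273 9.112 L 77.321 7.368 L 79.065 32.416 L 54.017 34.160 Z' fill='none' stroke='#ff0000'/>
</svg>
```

1 u = 1 mm; y_m = 154.257 − y.

[1] `<path>` quadratic bezier, #ff0000→score S500 F2043: (101.096,120.528) → (92.440,117.380) → (84.490,115.746) → (77.244,115.625) → (70.704,117.018) → (64.868,119.924) → (59.738,124.343)

[2] `<line>` line segment, #ff0000→score S500 F2043: (14.834,112.147) → (103.717,117.808)

[3] `<path>` cubic bezier, #008000→cut S947 F986: (77.904,122.941) → (78.970,119.290) → (70.082,114.933) → (56.412,111.478) → (43.131,110.536) → (35.410,113.716) → (38.421,122.626)

[4] `<path>` quadratic bezier, #ff0000→score S500 F2043: (81.126,122.656) → (82.825,115.133) → (81.269,108.004) → (76.458,101.269) → (68.392,94.928) → (57.071,88.980) → (42.495,83.426)

[5] `<path>` regular polygon, #ff0000→score S500 F2043: (52.273,145.145) → (77.321,146.889) → (79.065,121.841) → (54.017,120.097) → (52.273,145.145) (closed)

G21
G90
G0 X101.096 Y120.528
M4 S500
G1 X92.440 Y117.380 F2043
G1 X84.490 Y115.746
G1 X77.244 Y115.625
G1 X70.704 Y117.018
G1 X64.868 Y119.924
G1 X59.738 Y124.343
M5
G0 X14.834 Y112.147
M4 S500
G1 X103.717 Y117.808 F2043
M5
G0 X77.904 Y122.941
M4 S947
G1 X78.970 Y119.290 F986
G1 X70.082 Y114.933
G1 X56.412 Y111.478
G1 X43.131 Y110.536
G1 X35.410 Y113.716
G1 X38.421 Y122.626
M5
G0 X81.126 Y122.656
M4 S500
G1 X82.825 Y115.133 F2043
G1 X81.269 Y108.004
G1 X76.458 Y101.269
G1 X68.392 Y94.928
G1 X57.071 Y88.980
G1 X42.495 Y83.426
M5
G0 X52.273 Y145.145
M4 S500
G1 X77.321 Y146.889 F2043
G1 X79.065 Y121.841
G1 X54.017 Y120.097
G1 X52.273 Y145.145
M5
G0 X0.000 Y0.000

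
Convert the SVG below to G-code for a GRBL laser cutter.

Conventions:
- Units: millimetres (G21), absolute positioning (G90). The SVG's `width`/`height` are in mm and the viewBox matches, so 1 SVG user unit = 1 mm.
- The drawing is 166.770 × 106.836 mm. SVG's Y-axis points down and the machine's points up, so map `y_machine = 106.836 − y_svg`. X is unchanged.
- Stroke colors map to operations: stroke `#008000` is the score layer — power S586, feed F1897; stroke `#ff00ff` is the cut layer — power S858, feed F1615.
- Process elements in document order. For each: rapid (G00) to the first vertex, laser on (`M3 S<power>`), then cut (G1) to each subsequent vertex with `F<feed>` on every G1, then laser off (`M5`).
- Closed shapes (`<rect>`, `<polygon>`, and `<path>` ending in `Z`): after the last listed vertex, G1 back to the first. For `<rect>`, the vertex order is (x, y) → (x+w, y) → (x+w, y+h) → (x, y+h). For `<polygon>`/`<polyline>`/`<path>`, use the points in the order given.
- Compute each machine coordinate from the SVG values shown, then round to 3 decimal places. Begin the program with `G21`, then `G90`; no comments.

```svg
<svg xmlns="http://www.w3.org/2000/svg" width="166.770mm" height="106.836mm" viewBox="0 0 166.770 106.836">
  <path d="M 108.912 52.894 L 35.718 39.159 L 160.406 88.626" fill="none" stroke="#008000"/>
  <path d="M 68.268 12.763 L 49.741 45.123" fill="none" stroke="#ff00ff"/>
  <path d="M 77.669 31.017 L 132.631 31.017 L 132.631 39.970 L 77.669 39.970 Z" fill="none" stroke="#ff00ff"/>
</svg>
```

1 u = 1 mm; y_m = 106.836 − y.

[1] `<path>` open polyline, #008000→score S586 F1897: (108.912,53.942) → (35.718,67.677) → (160.406,18.210)

[2] `<path>` line segment, #ff00ff→cut S858 F1615: (68.268,94.073) → (49.741,61.713)

[3] `<path>` rectangle, #ff00ff→cut S858 F1615: (77.669,75.819) → (132.631,75.819) → (132.631,66.866) → (77.669,66.866) → (77.669,75.819) (closed)

G21
G90
G00 X108.912 Y53.942
M3 S586
G1 X35.718 Y67.677 F1897
G1 X160.406 Y18.210 F1897
M5
G00 X68.268 Y94.073
M3 S858
G1 X49.741 Y61.713 F1615
M5
G00 X77.669 Y75.819
M3 S858
G1 X132.631 Y75.819 F1615
G1 X132.631 Y66.866 F1615
G1 X77.669 Y66.866 F1615
G1 X77.669 Y75.819 F1615
M5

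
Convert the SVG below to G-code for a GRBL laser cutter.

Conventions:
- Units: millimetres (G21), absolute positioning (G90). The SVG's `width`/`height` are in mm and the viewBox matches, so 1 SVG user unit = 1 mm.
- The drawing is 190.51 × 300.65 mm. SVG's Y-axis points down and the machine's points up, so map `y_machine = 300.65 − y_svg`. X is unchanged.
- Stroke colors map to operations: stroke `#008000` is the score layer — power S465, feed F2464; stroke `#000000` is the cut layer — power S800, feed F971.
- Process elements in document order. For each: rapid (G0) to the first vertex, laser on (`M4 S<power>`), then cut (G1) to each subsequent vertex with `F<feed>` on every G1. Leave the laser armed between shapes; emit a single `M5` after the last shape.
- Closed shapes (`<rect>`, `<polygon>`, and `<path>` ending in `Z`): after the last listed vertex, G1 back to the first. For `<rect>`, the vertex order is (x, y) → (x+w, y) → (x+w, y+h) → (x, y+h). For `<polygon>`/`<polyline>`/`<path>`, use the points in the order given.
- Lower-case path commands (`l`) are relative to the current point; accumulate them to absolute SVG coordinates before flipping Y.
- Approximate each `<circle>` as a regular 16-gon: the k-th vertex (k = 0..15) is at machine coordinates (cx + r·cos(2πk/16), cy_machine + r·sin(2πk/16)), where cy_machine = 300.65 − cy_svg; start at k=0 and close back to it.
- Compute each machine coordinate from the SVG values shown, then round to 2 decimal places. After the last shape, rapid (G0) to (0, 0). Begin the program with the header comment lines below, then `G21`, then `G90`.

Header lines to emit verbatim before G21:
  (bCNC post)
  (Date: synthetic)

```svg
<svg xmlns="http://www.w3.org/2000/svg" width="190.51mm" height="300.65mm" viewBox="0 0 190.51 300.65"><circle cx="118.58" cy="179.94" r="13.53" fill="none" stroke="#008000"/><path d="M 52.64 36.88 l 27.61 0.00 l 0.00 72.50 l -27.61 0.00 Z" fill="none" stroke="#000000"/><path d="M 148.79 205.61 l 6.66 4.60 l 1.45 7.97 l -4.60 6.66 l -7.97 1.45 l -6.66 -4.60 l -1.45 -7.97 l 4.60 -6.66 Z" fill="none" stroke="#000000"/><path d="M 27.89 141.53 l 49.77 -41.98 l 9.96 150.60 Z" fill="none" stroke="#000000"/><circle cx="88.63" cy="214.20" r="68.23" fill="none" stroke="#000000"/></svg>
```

1 u = 1 mm; y_m = 300.65 − y.

[1] `<circle>` circle, #008000→score S465 F2464: (132.11,120.71) → (131.08,125.89) → (128.15,130.28) → (123.76,133.21) → (118.58,134.24) → (113.40,133.21) → (109.01,130.28) → (106.08,125.89) → (105.05,120.71) → (106.08,115.53) → (109.01,111.14) → (113.40,108.21) → (118.58,107.18) → (123.76,108.21) → (128.15,111.14) → (131.08,115.53) → (132.11,120.71) (closed)

[2] `<path>` rectangle, #000000→cut S800 F971: (52.64,263.77) → (80.25,263.77) → (80.25,191.27) → (52.64,191.27) → (52.64,263.77) (closed)

[3] `<path>` regular polygon, #000000→cut S800 F971: (148.79,95.04) → (155.45,90.44) → (156.90,82.47) → (152.30,75.81) → (144.33,74.36) → (137.67,78.96) → (136.22,86.93) → (140.82,93.59) → (148.79,95.04) (closed)

[4] `<path>` closed polygon, #000000→cut S800 F971: (27.89,159.12) → (77.66,201.10) → (87.62,50.50) → (27.89,159.12) (closed)

[5] `<circle>` circle, #000000→cut S800 F971: (156.86,86.45) → (151.67,112.56) → (136.88,134.70) → (114.74,149.49) → (88.63,154.68) → (62.52,149.49) → (40.38,134.70) → (25.59,112.56) → (20.40,86.45) → (25.59,60.34) → (40.38,38.20) → (62.52,23.41) → (88.63,18.22) → (114.74,23.41) → (136.88,38.20) → (151.67,60.34) → (156.86,86.45) (closed)

(bCNC post)
(Date: synthetic)
G21
G90
G0 X132.11 Y120.71
M4 S465
G1 X131.08 Y125.89 F2464
G1 X128.15 Y130.28 F2464
G1 X123.76 Y133.21 F2464
G1 X118.58 Y134.24 F2464
G1 X113.40 Y133.21 F2464
G1 X109.01 Y130.28 F2464
G1 X106.08 Y125.89 F2464
G1 X105.05 Y120.71 F2464
G1 X106.08 Y115.53 F2464
G1 X109.01 Y111.14 F2464
G1 X113.40 Y108.21 F2464
G1 X118.58 Y107.18 F2464
G1 X123.76 Y108.21 F2464
G1 X128.15 Y111.14 F2464
G1 X131.08 Y115.53 F2464
G1 X132.11 Y120.71 F2464
G0 X52.64 Y263.77
M4 S800
G1 X80.25 Y263.77 F971
G1 X80.25 Y191.27 F971
G1 X52.64 Y191.27 F971
G1 X52.64 Y263.77 F971
G0 X148.79 Y95.04
M4 S800
G1 X155.45 Y90.44 F971
G1 X156.90 Y82.47 F971
G1 X152.30 Y75.81 F971
G1 X144.33 Y74.36 F971
G1 X137.67 Y78.96 F971
G1 X136.22 Y86.93 F971
G1 X140.82 Y93.59 F971
G1 X148.79 Y95.04 F971
G0 X27.89 Y159.12
M4 S800
G1 X77.66 Y201.10 F971
G1 X87.62 Y50.50 F971
G1 X27.89 Y159.12 F971
G0 X156.86 Y86.45
M4 S800
G1 X151.67 Y112.56 F971
G1 X136.88 Y134.70 F971
G1 X114.74 Y149.49 F971
G1 X88.63 Y154.68 F971
G1 X62.52 Y149.49 F971
G1 X40.38 Y134.70 F971
G1 X25.59 Y112.56 F971
G1 X20.40 Y86.45 F971
G1 X25.59 Y60.34 F971
G1 X40.38 Y38.20 F971
G1 X62.52 Y23.41 F971
G1 X88.63 Y18.22 F971
G1 X114.74 Y23.41 F971
G1 X136.88 Y38.20 F971
G1 X151.67 Y60.34 F971
G1 X156.86 Y86.45 F971
M5
G0 X0.00 Y0.00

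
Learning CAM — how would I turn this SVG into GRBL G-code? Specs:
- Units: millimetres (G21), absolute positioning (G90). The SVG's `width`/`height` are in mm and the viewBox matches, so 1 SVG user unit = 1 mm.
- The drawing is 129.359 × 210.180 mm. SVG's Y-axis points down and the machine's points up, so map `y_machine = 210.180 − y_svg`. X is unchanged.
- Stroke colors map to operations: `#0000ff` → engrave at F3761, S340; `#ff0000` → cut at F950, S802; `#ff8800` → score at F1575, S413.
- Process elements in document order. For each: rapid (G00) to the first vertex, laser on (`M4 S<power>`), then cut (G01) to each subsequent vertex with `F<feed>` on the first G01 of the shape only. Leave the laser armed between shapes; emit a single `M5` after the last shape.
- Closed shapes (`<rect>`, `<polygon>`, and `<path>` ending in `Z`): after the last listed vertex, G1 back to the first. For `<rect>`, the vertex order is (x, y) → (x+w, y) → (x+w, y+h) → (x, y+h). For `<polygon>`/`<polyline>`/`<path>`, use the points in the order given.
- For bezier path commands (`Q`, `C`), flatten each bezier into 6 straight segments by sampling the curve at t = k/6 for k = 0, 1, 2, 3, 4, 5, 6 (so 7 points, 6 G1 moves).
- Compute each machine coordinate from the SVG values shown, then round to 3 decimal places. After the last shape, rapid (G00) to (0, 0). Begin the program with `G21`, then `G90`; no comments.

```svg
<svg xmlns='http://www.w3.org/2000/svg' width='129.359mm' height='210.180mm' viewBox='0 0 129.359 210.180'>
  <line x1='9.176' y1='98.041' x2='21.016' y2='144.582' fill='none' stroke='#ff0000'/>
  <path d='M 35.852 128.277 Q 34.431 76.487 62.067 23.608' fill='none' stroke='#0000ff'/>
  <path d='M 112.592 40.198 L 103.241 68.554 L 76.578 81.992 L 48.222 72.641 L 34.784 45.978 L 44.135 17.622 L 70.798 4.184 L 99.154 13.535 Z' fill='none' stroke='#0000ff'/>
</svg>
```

Since the viewBox matches the mm dimensions, user units are millimetres directly. The only transform is the Y-flip y_m = 210.180 − y_svg.

Shape 1 is a line segment drawn with `<line>`. Its stroke #ff0000 means cut at S802, F950. After flipping Y the toolpath is (9.176,112.139) → (21.016,65.598).

Shape 2 is a quadratic bezier drawn with `<path>`. Its stroke #0000ff means engrave at S340, F3761. After flipping Y the toolpath is (35.852,81.903) → (36.185,99.197) → (38.133,116.551) → (41.695,133.965) → (46.872,151.440) → (53.662,168.976) → (62.067,186.572).

Shape 3 is a regular polygon drawn with `<path>`. Its stroke #0000ff means engrave at S340, F3761. After flipping Y the toolpath is (112.592,169.982) → (103.241,141.626) → (76.578,128.188) → (48.222,137.539) → (34.784,164.202) → (44.135,192.558) → (70.798,205.996) → (99.154,196.645) → (112.592,169.982), returning to the start.

G21
G90
G00 X9.176 Y112.139
M4 S802
G01 X21.016 Y65.598 F950
G00 X35.852 Y81.903
M4 S340
G01 X36.185 Y99.197 F3761
G01 X38.133 Y116.551
G01 X41.695 Y133.965
G01 X46.872 Y151.440
G01 X53.662 Y168.976
G01 X62.067 Y186.572
G00 X112.592 Y169.982
M4 S340
G01 X103.241 Y141.626 F3761
G01 X76.578 Y128.188
G01 X48.222 Y137.539
G01 X34.784 Y164.202
G01 X44.135 Y192.558
G01 X70.798 Y205.996
G01 X99.154 Y196.645
G01 X112.592 Y169.982
M5
G00 X0.000 Y0.000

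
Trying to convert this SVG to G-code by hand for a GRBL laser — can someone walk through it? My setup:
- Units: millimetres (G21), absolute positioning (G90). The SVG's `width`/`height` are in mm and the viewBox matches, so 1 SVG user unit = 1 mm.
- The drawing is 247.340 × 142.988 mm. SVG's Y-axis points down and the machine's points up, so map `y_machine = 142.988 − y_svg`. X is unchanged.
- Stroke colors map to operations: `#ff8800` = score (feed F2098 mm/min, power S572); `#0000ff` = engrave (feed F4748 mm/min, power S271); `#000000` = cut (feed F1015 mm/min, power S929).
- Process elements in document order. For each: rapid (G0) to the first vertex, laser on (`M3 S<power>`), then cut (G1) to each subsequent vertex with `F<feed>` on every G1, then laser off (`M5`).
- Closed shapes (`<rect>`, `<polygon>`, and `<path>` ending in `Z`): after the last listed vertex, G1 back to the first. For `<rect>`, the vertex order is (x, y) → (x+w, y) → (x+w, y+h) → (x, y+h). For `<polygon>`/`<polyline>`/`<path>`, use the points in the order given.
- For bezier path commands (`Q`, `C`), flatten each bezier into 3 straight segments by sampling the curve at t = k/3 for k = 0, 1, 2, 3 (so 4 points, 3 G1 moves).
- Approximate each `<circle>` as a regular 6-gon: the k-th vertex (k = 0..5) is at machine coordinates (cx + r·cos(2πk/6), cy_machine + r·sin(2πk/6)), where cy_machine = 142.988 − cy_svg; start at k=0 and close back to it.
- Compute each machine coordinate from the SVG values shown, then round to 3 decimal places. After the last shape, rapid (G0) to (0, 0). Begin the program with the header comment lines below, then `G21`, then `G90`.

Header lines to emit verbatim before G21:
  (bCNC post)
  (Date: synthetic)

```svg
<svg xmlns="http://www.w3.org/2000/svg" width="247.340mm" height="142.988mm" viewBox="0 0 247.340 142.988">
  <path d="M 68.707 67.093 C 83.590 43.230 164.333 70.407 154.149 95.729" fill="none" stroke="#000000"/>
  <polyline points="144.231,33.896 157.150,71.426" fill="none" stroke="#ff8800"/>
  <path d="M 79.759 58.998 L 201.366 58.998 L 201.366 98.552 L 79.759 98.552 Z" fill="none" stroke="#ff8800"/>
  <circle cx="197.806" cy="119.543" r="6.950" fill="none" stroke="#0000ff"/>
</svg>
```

Since the viewBox matches the mm dimensions, user units are millimetres directly. The only transform is the Y-flip y_m = 142.988 − y_svg.

Shape 1 is a cubic bezier drawn with `<path>`. Its stroke #000000 means cut at S929, F1015. After flipping Y the toolpath is (68.707,75.895) → (99.736,84.704) → (139.831,71.240) → (154.149,47.259).

Shape 2 is a line segment drawn with `<polyline>`. Its stroke #ff8800 means score at S572, F2098. After flipping Y the toolpath is (144.231,109.092) → (157.150,71.562).

Shape 3 is a rectangle drawn with `<path>`. Its stroke #ff8800 means score at S572, F2098. After flipping Y the toolpath is (79.759,83.990) → (201.366,83.990) → (201.366,44.436) → (79.759,44.436) → (79.759,83.990), returning to the start.

Shape 4 is a circle drawn with `<circle>`. Its stroke #0000ff means engrave at S271, F4748. After flipping Y the toolpath is (204.756,23.445) → (201.281,29.464) → (194.331,29.464) → (190.856,23.445) → (194.331,17.426) → (201.281,17.426) → (204.756,23.445), returning to the start.

(bCNC post)
(Date: synthetic)
G21
G90
G0 X68.707 Y75.895
M3 S929
G1 X99.736 Y84.704 F1015
G1 X139.831 Y71.240 F1015
G1 X154.149 Y47.259 F1015
M5
G0 X144.231 Y109.092
M3 S572
G1 X157.150 Y71.562 F2098
M5
G0 X79.759 Y83.990
M3 S572
G1 X201.366 Y83.990 F2098
G1 X201.366 Y44.436 F2098
G1 X79.759 Y44.436 F2098
G1 X79.759 Y83.990 F2098
M5
G0 X204.756 Y23.445
M3 S271
G1 X201.281 Y29.464 F4748
G1 X194.331 Y29.464 F4748
G1 X190.856 Y23.445 F4748
G1 X194.331 Y17.426 F4748
G1 X201.281 Y17.426 F4748
G1 X204.756 Y23.445 F4748
M5
G0 X0.000 Y0.000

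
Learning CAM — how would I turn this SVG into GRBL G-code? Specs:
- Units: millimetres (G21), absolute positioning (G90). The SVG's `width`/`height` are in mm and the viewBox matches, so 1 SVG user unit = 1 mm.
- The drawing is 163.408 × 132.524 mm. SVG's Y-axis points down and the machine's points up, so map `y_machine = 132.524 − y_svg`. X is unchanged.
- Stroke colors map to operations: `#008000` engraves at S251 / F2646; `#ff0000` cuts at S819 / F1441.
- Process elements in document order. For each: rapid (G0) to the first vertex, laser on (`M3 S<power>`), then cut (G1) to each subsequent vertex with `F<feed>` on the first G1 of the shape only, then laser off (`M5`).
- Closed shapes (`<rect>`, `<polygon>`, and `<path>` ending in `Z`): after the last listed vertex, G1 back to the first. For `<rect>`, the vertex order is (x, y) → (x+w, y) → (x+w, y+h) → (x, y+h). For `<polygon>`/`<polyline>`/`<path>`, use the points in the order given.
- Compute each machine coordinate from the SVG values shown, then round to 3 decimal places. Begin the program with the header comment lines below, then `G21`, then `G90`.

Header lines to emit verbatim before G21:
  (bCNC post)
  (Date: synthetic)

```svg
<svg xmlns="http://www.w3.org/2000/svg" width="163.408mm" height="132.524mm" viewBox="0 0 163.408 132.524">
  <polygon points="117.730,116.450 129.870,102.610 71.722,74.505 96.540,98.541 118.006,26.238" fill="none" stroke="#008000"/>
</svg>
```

1 u = 1 mm; y_m = 132.524 − y.

[1] `<polygon>` closed polygon, #008000→engrave S251 F2646: (117.730,16.074) → (129.870,29.914) → (71.722,58.019) → (96.540,33.983) → (118.006,106.286) → (117.730,16.074) (closed)

(bCNC post)
(Date: synthetic)
G21
G90
G0 X117.730 Y16.074
M3 S251
G1 X129.870 Y29.914 F2646
G1 X71.722 Y58.019
G1 X96.540 Y33.983
G1 X118.006 Y106.286
G1 X117.730 Y16.074
M5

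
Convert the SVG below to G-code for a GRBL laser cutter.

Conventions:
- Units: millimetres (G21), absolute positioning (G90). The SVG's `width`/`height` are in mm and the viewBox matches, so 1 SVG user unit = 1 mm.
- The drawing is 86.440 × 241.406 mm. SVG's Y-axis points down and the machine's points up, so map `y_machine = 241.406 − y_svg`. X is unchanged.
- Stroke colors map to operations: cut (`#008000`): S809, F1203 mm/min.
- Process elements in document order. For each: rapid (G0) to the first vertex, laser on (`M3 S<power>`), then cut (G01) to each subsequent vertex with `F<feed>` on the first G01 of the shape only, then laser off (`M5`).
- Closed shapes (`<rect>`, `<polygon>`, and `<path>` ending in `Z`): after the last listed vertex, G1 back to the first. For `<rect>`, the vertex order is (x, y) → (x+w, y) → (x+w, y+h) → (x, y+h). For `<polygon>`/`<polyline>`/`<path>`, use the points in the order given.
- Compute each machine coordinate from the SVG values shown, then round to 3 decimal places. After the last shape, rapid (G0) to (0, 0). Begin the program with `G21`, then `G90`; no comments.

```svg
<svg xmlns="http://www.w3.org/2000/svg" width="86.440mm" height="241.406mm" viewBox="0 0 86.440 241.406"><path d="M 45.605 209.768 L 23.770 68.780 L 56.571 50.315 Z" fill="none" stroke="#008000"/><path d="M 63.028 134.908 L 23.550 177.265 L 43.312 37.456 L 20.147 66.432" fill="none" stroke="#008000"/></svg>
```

1 u = 1 mm; y_m = 241.406 − y.

[1] `<path>` closed polygon, #008000→cut S809 F1203: (45.605,31.638) → (23.770,172.626) → (56.571,191.091) → (45.605,31.638) (closed)

[2] `<path>` open polyline, #008000→cut S809 F1203: (63.028,106.498) → (23.550,64.141) → (43.312,203.950) → (20.147,174.974)

G21
G90
G0 X45.605 Y31.638
M3 S809
G01 X23.770 Y172.626 F1203
G01 X56.571 Y191.091
G01 X45.605 Y31.638
M5
G0 X63.028 Y106.498
M3 S809
G01 X23.550 Y64.141 F1203
G01 X43.312 Y203.950
G01 X20.147 Y174.974
M5
G0 X0.000 Y0.000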